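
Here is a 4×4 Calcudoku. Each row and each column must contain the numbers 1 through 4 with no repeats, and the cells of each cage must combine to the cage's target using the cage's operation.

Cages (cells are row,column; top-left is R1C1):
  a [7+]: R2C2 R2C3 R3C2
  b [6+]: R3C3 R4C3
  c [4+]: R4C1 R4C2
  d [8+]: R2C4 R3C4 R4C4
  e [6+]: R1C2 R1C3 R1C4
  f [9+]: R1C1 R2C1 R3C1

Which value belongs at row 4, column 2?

3

Row 1 needs a 4, and only R1C1 is open for it.
The only place for 2 in row 4 is R4C3.
Column 3 now contains 2, which forces R3C3 = 4.
Row 2 needs a 2, and only R2C1 is open for it.
Column 1 already has 2, leaving R3C1 = 3.
3 is placed in row 3; hence R3C2 = 2.
3 is placed in row 3, leaving R3C4 = 1.
Column 1 now contains 3, so R4C1 = 1.
1 is placed in row 4, so R4C2 = 3.
Row 4 already has 3, which forces R4C4 = 4.
Column 2 now contains 3, leaving R1C2 = 1.
The 3 cells of cage e must have sum 6, leaving R1C3 = 3.
The 3 cells of cage e must have sum 6; hence R1C4 = 2.
The 3 cells of cage a must have sum 7, which forces R2C2 = 4.
Cage a has sum 7; hence R2C3 = 1.
Column 4 now contains 4, so R2C4 = 3.
Completed grid: 4 1 3 2 / 2 4 1 3 / 3 2 4 1 / 1 3 2 4.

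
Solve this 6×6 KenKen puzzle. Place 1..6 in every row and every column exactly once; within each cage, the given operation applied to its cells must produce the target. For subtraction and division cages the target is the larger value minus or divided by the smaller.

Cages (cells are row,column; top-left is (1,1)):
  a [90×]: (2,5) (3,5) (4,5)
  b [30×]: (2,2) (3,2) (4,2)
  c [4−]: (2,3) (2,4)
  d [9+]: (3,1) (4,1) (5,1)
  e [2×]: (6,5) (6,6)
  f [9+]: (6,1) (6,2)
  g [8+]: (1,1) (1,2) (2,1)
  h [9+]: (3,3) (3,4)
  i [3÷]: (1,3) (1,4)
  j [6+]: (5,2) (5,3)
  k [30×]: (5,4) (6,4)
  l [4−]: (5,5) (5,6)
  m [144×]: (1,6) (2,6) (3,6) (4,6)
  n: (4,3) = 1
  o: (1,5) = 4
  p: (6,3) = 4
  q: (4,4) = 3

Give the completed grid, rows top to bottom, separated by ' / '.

5 2 3 1 4 6 / 1 5 6 2 3 4 / 2 1 5 4 6 3 / 4 6 1 3 5 2 / 3 4 2 6 1 5 / 6 3 4 5 2 1

Cage o is a single given cell, so (1,5) = 4.
Cage n is a single given cell, leaving (4,3) = 1.
Q is a freebie; hence (4,4) = 3.
P is a freebie; hence (6,3) = 4.
In row 5, 3 can only go at (5,1), so (5,1) = 3.
3 is placed in column 1, so (6,1) = 6.
Cage f needs two cells with sum 9; hence (6,2) = 3.
Row 6 already has 6; hence (6,4) = 5.
5 is placed in column 4, so (5,4) = 6.
Cage h's pair has sum 9; hence (3,3) = 5.
6 is placed in column 4, so (3,4) = 4.
5 is placed in column 3; hence (5,3) = 2.
5 is placed in column 3, leaving (2,3) = 6.
Cage c's pair has difference 4, so (2,4) = 2.
Cage j needs two cells with sum 6; hence (5,2) = 4.
6 is placed in column 3, which forces (1,3) = 3.
2 is placed in column 4, which forces (1,4) = 1.
Cage g needs sum 8, so (2,1) = 1.
Row 2 already has 1, which forces (2,2) = 5.
5 is placed in row 2, so (2,5) = 3.
Row 2 now contains 3; hence (2,6) = 4.
Column 1 already has 1, leaving (3,1) = 2.
Column 5 now contains 3, leaving (3,5) = 6.
Row 3 now contains 6, so (3,6) = 3.
Column 2 now contains 5, so (4,2) = 6.
Column 5 now contains 6, so (4,5) = 5.
Row 4 already has 6; hence (4,6) = 2.
Column 5 now contains 5; hence (5,5) = 1.
Row 5 now contains 1, so (5,6) = 5.
1 is placed in column 5, which forces (6,5) = 2.
2 is placed in column 6, leaving (6,6) = 1.
Column 1 now contains 2; hence (1,1) = 5.
Column 2 now contains 5, which forces (1,2) = 2.
2 is placed in column 6, so (1,6) = 6.
Row 3 now contains 6, which forces (3,2) = 1.
Row 4 now contains 5, which forces (4,1) = 4.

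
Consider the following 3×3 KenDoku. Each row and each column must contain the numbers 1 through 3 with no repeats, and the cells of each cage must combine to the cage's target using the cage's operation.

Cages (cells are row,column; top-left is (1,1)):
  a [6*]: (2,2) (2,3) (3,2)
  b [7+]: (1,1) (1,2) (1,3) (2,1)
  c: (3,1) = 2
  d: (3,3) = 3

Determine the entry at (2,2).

3

Cage b has sum 7, so (2,1) = 1.
C is a freebie, leaving (3,1) = 2.
D is a freebie, leaving (3,3) = 3.
2 is placed in column 1, so (1,1) = 3.
Cage a needs product 6, so (2,2) = 3.
Column 3 already has 3, so (2,3) = 2.
Row 3 now contains 3, so (3,2) = 1.
Column 2 already has 1; hence (1,2) = 2.
2 is placed in column 3, leaving (1,3) = 1.
Filled in: 3 2 1 / 1 3 2 / 2 1 3.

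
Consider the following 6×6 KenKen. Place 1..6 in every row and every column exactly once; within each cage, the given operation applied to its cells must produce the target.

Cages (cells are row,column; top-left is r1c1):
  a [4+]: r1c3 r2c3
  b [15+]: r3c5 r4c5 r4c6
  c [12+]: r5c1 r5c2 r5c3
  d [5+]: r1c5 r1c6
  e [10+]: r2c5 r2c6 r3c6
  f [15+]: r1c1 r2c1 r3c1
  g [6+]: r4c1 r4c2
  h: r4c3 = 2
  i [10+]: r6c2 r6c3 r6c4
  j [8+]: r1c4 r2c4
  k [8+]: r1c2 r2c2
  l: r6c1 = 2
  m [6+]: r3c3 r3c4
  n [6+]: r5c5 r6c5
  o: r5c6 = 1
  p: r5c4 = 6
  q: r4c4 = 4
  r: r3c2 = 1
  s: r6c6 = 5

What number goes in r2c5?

5

Cage r is given; hence r3c2 = 1.
Cage h is a single given cell, which forces r4c3 = 2.
Cage q is given, which forces r4c4 = 4.
Cage p is given, which forces r5c4 = 6.
O is a freebie; hence r5c6 = 1.
Cage l is a single given cell, which forces r6c1 = 2.
S is a freebie, leaving r6c6 = 5.
The two cells of cage m must have sum 6, which forces r3c3 = 4.
Cage m's pair has sum 6, leaving r3c4 = 2.
4 is placed in row 3, so r3c5 = 6.
Row 3 now contains 6; hence r3c6 = 3.
The two cells of cage g must have sum 6, leaving r4c1 = 1.
Row 4 already has 4, which forces r4c2 = 5.
Row 4 now contains 5, leaving r4c5 = 3.
Column 6 already has 5, which forces r4c6 = 6.
The two cells of cage d must have sum 5, leaving r1c5 = 1.
Cage d needs two cells with sum 5; hence r1c6 = 4.
Cage e has sum 10, so r2c5 = 5.
Cage e needs sum 10, leaving r2c6 = 2.
Row 3 now contains 6, so r3c1 = 5.
Column 5 now contains 5, which forces r5c5 = 2.
Column 5 now contains 1; hence r6c5 = 4.
Row 1 already has 4, which forces r1c1 = 6.
Cage k's pair has sum 8, leaving r1c2 = 2.
1 is placed in row 1, so r1c3 = 3.
Cage j needs two cells with sum 8, which forces r1c4 = 5.
Cage f needs sum 15, so r2c1 = 4.
Row 2 already has 2, leaving r2c2 = 6.
The two cells of cage a must have sum 4, leaving r2c3 = 1.
5 is placed in row 2, which forces r2c4 = 3.
4 is placed in column 1, which forces r5c1 = 3.
Row 5 now contains 3, which forces r5c2 = 4.
The 3 cells of cage c must have sum 12, so r5c3 = 5.
6 is placed in column 2, leaving r6c2 = 3.
Column 3 already has 1, which forces r6c3 = 6.
3 is placed in column 4, which forces r6c4 = 1.
The full grid is 6 2 3 5 1 4 / 4 6 1 3 5 2 / 5 1 4 2 6 3 / 1 5 2 4 3 6 / 3 4 5 6 2 1 / 2 3 6 1 4 5.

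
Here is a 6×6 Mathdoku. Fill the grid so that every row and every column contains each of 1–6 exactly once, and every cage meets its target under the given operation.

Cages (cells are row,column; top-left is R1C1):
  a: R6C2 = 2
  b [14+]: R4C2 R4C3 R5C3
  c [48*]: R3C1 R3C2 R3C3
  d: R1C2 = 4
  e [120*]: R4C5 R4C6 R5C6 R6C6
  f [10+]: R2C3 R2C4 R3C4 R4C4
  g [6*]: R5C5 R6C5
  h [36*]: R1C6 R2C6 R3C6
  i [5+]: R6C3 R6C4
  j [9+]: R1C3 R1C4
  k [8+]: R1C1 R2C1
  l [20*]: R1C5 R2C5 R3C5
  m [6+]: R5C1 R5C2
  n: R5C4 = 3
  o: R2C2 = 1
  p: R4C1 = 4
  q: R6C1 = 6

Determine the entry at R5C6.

4

Cage d is a single given cell, leaving R1C2 = 4.
O is a freebie, which forces R2C2 = 1.
Cage p is a single given cell, which forces R4C1 = 4.
Cage n is given; hence R5C4 = 3.
Cage q is a single given cell, so R6C1 = 6.
A is a freebie, leaving R6C2 = 2.
Cage j's pair has sum 9, so R1C3 = 3.
Cage j needs two cells with sum 9, which forces R1C4 = 6.
6 is placed in row 1, leaving R1C6 = 2.
3 is placed in column 3, so R2C3 = 2.
Column 1 already has 6; hence R3C1 = 2.
Column 2 already has 2; hence R3C2 = 6.
The 3 cells of cage c must have product 48, which forces R3C3 = 4.
Row 3 now contains 4, leaving R3C4 = 1.
Row 3 already has 1, leaving R3C5 = 5.
Row 3 now contains 6, leaving R3C6 = 3.
Column 4 already has 1, which forces R4C4 = 2.
The two cells of cage m must have sum 6, leaving R5C1 = 1.
Column 2 already has 2, which forces R5C2 = 5.
Row 5 now contains 5, so R5C3 = 6.
6 is placed in row 5, which forces R5C5 = 2.
6 is placed in row 5; hence R5C6 = 4.
Column 3 already has 4, so R6C3 = 1.
Column 4 already has 1, leaving R6C4 = 4.
Row 6 already has 1; hence R6C5 = 3.
Row 6 already has 1; hence R6C6 = 5.
3 is placed in row 1, so R1C1 = 5.
5 is placed in column 5, which forces R1C5 = 1.
The two cells of cage k must have sum 8; hence R2C1 = 3.
Column 4 now contains 4, which forces R2C4 = 5.
5 is placed in column 5; hence R2C5 = 4.
Column 6 already has 3; hence R2C6 = 6.
Column 2 now contains 5, which forces R4C2 = 3.
Column 3 now contains 6; hence R4C3 = 5.
Column 5 now contains 1, leaving R4C5 = 6.
Column 6 already has 6; hence R4C6 = 1.
Completed grid: 5 4 3 6 1 2 / 3 1 2 5 4 6 / 2 6 4 1 5 3 / 4 3 5 2 6 1 / 1 5 6 3 2 4 / 6 2 1 4 3 5.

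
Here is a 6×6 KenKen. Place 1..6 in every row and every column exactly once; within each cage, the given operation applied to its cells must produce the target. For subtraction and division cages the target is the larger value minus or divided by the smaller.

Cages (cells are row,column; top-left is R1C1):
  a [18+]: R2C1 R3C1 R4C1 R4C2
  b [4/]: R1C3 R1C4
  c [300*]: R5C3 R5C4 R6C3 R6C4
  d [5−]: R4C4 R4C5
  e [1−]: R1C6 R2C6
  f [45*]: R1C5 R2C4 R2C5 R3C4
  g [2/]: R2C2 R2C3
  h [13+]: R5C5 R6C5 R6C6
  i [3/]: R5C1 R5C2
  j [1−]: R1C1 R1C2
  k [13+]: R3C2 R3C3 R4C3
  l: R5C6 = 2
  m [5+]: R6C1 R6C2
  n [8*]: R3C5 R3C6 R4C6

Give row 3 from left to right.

5 6 4 3 2 1

Cage l is a single given cell, leaving R5C6 = 2.
The 3 cells of cage n must have product 8; hence R3C5 = 2.
Column 4 needs a 2, and only R6C4 is open for it.
Cage c needs product 300, so R5C3 = 6.
Cage c needs product 300, so R5C4 = 5.
Cage c has product 300, which forces R6C3 = 5.
The 3 cells of cage k must have sum 13, so R3C2 = 6.
In row 3, 5 can only go at R3C1, so R3C1 = 5.
In row 4, 2 can only go at R4C1, so R4C1 = 2.
The 4 cells of cage a must have sum 18, leaving R2C1 = 6.
The 4 cells of cage a must have sum 18, so R4C2 = 5.
In row 1, 2 can only go at R1C2, so R1C2 = 2.
Cage g needs two cells with quotient 2; hence R2C3 = 2.
Row 1 needs a 6, and only R1C6 is open for it.
Cage e's pair has difference 1, which forces R2C6 = 5.
Cage h needs sum 13, leaving R6C5 = 6.
Cage f needs product 45, which forces R1C5 = 5.
Cage f has product 45, so R2C4 = 1.
Row 2 already has 5, which forces R2C5 = 3.
The 4 cells of cage f must have product 45, which forces R3C4 = 3.
The two cells of cage d must have difference 5, so R4C4 = 6.
Column 5 now contains 6, leaving R4C5 = 1.
Row 4 already has 1; hence R4C6 = 4.
Column 5 already has 3, leaving R5C5 = 4.
Column 6 now contains 4, leaving R6C6 = 3.
Cage b's pair has quotient 4, which forces R1C3 = 1.
Column 4 now contains 1, which forces R1C4 = 4.
Row 2 already has 1, leaving R2C2 = 4.
Row 3 already has 3, which forces R3C3 = 4.
Column 6 now contains 4; hence R3C6 = 1.
4 is placed in row 4; hence R4C3 = 3.
Column 2 now contains 4, so R6C2 = 1.
Row 1 now contains 1, so R1C1 = 3.
The two cells of cage i must have quotient 3, leaving R5C1 = 1.
1 is placed in column 2, so R5C2 = 3.
Row 6 already has 1, so R6C1 = 4.
The full grid is 3 2 1 4 5 6 / 6 4 2 1 3 5 / 5 6 4 3 2 1 / 2 5 3 6 1 4 / 1 3 6 5 4 2 / 4 1 5 2 6 3.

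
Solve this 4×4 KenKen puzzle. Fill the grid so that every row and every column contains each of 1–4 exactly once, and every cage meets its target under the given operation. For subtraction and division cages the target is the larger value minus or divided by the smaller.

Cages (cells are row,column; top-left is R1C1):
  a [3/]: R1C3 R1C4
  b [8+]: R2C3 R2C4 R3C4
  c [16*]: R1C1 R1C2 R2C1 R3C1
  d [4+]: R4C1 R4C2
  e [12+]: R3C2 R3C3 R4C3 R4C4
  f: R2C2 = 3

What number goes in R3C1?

1

Cage c needs product 16, so R1C2 = 2.
Cage f is given, so R2C2 = 3.
3 is placed in column 2; hence R4C2 = 1.
Column 2 now contains 1; hence R3C2 = 4.
Row 4 already has 1, which forces R4C1 = 3.
Cage e has sum 12, so R3C3 = 2.
2 is placed in row 3, which forces R3C4 = 3.
Cage e has sum 12, leaving R4C3 = 4.
Cage e has sum 12; hence R4C4 = 2.
Cage c needs product 16, so R1C1 = 4.
Cage a needs two cells with quotient 3, which forces R1C3 = 3.
Column 4 now contains 3, so R1C4 = 1.
Cage c needs product 16; hence R2C1 = 2.
4 is placed in column 3, so R2C3 = 1.
Cage b has sum 8, which forces R2C4 = 4.
2 is placed in row 3, which forces R3C1 = 1.
Completed grid: 4 2 3 1 / 2 3 1 4 / 1 4 2 3 / 3 1 4 2.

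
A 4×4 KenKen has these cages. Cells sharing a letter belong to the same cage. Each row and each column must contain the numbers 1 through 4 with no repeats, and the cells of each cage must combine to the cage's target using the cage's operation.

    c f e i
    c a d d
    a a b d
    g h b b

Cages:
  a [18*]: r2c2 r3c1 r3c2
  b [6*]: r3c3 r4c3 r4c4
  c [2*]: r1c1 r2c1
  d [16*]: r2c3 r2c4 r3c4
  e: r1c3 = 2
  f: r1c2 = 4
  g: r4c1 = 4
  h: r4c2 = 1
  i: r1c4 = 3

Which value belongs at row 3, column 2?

Cage f is given, which forces r1c2 = 4.
E is a freebie, which forces r1c3 = 2.
Cage i is a single given cell; hence r1c4 = 3.
Cage a needs product 18; hence r2c2 = 3.
2 is placed in column 3, so r2c3 = 4.
4 is placed in row 2, leaving r2c4 = 1.
Cage a has product 18, which forces r3c1 = 3.
Cage a has product 18, leaving r3c2 = 2.
Row 3 already has 3, which forces r3c3 = 1.
2 is placed in row 3, so r3c4 = 4.
Cage g is given; hence r4c1 = 4.
H is a freebie; hence r4c2 = 1.
Column 3 now contains 1, which forces r4c3 = 3.
Column 4 already has 1, leaving r4c4 = 2.
2 is placed in row 1, which forces r1c1 = 1.
Row 2 already has 1, leaving r2c1 = 2.
Completed grid: 1 4 2 3 / 2 3 4 1 / 3 2 1 4 / 4 1 3 2.

2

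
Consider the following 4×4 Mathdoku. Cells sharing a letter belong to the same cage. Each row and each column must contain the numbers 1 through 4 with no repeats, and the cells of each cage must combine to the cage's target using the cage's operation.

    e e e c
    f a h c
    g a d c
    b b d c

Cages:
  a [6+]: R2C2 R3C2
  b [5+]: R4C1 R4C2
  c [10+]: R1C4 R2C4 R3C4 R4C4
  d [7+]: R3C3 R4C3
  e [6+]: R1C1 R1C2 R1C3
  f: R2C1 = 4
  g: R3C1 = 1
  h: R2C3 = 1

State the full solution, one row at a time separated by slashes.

Cage f is given, which forces R2C1 = 4.
Row 2 already has 4, leaving R2C2 = 2.
H is a freebie, which forces R2C3 = 1.
1 is placed in row 2, so R2C4 = 3.
Cage g is given, leaving R3C1 = 1.
Column 2 now contains 2, leaving R3C2 = 4.
Row 3 already has 4, which forces R3C3 = 3.
Row 3 already has 4, leaving R3C4 = 2.
Column 3 now contains 3, which forces R4C3 = 4.
Row 4 now contains 4; hence R4C4 = 1.
Cage e needs sum 6, so R1C1 = 3.
Cage e has sum 6; hence R1C2 = 1.
Column 3 now contains 3; hence R1C3 = 2.
1 is placed in column 4, so R1C4 = 4.
Cage b's pair has sum 5, which forces R4C1 = 2.
1 is placed in row 4; hence R4C2 = 3.

3 1 2 4 / 4 2 1 3 / 1 4 3 2 / 2 3 4 1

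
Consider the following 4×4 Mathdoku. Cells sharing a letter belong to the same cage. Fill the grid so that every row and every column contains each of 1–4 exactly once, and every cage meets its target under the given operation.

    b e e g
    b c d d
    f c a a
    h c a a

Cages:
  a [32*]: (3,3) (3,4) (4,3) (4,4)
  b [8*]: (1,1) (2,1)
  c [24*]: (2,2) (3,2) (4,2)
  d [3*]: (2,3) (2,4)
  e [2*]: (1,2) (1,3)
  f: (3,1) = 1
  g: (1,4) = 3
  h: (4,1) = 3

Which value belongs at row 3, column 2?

Cage g is given, leaving (1,4) = 3.
Column 4 already has 3, so (2,4) = 1.
F is a freebie; hence (3,1) = 1.
Cage h is a single given cell, so (4,1) = 3.
Row 2 already has 1; hence (2,3) = 3.
Cage a has product 32; hence (3,3) = 4.
The 4 cells of cage a must have product 32; hence (3,4) = 2.
Cage a needs product 32, leaving (4,3) = 1.
Cage a needs product 32, so (4,4) = 4.
Cage e's pair has product 2, so (1,2) = 1.
1 is placed in column 3, leaving (1,3) = 2.
Cage c needs product 24; hence (2,2) = 4.
2 is placed in row 3, so (3,2) = 3.
Row 4 now contains 4, which forces (4,2) = 2.
Row 1 already has 2, which forces (1,1) = 4.
Row 2 now contains 4, so (2,1) = 2.
Completed grid: 4 1 2 3 / 2 4 3 1 / 1 3 4 2 / 3 2 1 4.

3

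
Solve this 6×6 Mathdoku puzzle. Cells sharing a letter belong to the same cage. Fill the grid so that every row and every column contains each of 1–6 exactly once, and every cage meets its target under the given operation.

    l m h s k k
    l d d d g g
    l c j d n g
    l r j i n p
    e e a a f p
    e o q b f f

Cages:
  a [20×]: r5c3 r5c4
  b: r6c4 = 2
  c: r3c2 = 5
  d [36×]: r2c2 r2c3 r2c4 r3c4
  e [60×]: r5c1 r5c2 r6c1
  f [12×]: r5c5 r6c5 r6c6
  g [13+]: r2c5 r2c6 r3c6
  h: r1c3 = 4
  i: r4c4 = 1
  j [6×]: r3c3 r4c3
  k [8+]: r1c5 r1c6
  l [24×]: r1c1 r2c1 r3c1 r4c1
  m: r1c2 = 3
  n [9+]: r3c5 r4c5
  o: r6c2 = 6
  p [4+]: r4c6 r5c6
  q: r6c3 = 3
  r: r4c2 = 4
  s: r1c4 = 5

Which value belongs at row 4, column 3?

6

Cage m is a single given cell; hence r1c2 = 3.
Cage h is given, so r1c3 = 4.
Cage s is given, leaving r1c4 = 5.
C is a freebie, so r3c2 = 5.
Cage r is a single given cell, leaving r4c2 = 4.
Cage i is a single given cell, leaving r4c4 = 1.
1 is placed in row 4, leaving r4c6 = 3.
4 is placed in column 3, so r5c3 = 5.
Column 4 now contains 5, leaving r5c4 = 4.
Column 6 already has 3, so r5c6 = 1.
O is a freebie; hence r6c2 = 6.
Cage q is given; hence r6c3 = 3.
Cage b is a single given cell, which forces r6c4 = 2.
2 is placed in row 6, so r6c6 = 4.
Cage l has product 24, so r1c1 = 1.
Cage j needs two cells with product 6, so r3c3 = 1.
Row 4 already has 3; hence r4c1 = 2.
The two cells of cage j must have product 6; hence r4c3 = 6.
Row 4 now contains 6; hence r4c5 = 5.
Cage e needs product 60, leaving r5c1 = 6.
6 is placed in column 2, which forces r5c2 = 2.
Cage f has product 12, so r5c5 = 3.
Row 6 now contains 4, so r6c1 = 5.
Row 6 now contains 4; hence r6c5 = 1.
Column 2 already has 2; hence r2c2 = 1.
1 is placed in column 3, leaving r2c3 = 2.
2 is placed in row 2; hence r2c5 = 6.
Cage g needs sum 13, which forces r2c6 = 5.
3 is placed in column 5, leaving r3c5 = 4.
Column 5 already has 6, leaving r1c5 = 2.
Cage k's pair has sum 8, so r1c6 = 6.
Cage l has product 24, which forces r2c1 = 4.
6 is placed in row 2, which forces r2c4 = 3.
4 is placed in row 3, so r3c1 = 3.
Cage d has product 36, so r3c4 = 6.
Cage g needs sum 13, which forces r3c6 = 2.
Completed grid: 1 3 4 5 2 6 / 4 1 2 3 6 5 / 3 5 1 6 4 2 / 2 4 6 1 5 3 / 6 2 5 4 3 1 / 5 6 3 2 1 4.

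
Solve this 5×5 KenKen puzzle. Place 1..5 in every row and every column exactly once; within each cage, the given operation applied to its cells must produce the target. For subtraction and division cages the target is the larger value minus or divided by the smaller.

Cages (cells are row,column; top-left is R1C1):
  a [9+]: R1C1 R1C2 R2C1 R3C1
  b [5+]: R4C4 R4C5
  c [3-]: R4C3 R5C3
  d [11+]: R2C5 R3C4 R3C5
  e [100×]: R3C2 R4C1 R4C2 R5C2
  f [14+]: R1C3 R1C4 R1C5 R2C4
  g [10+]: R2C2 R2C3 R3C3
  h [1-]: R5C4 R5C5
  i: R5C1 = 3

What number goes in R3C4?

4

Cage e has product 100, so R4C1 = 5.
Cage i is given, leaving R5C1 = 3.
Cage a needs sum 9, which forces R1C2 = 2.
Column 2 needs a 3, and only R2C2 is open for it.
The only place for 1 in row 2 is R2C1.
Column 1 now contains 1, leaving R1C1 = 4.
Cage a has sum 9, leaving R3C1 = 2.
The 4 cells of cage f must have sum 14; hence R2C4 = 5.
Column 4 already has 5, leaving R3C4 = 4.
In row 3, 1 can only go at R3C2, so R3C2 = 1.
Column 2 now contains 1, which forces R4C2 = 4.
The 4 cells of cage e must have product 100, leaving R5C2 = 5.
Cage c needs two cells with difference 3; hence R4C3 = 1.
Cage c needs two cells with difference 3, leaving R5C3 = 4.
Column 3 now contains 4, so R2C3 = 2.
2 is placed in row 2, which forces R2C5 = 4.
Cage g has sum 10, which forces R3C3 = 5.
Row 3 now contains 5, leaving R3C5 = 3.
3 is placed in column 5, leaving R4C5 = 2.
Column 5 now contains 2, which forces R5C5 = 1.
Column 3 already has 5, so R1C3 = 3.
The 4 cells of cage f must have sum 14; hence R1C4 = 1.
Column 5 now contains 1, leaving R1C5 = 5.
Row 4 already has 2, which forces R4C4 = 3.
1 is placed in row 5, leaving R5C4 = 2.
Filled in: 4 2 3 1 5 / 1 3 2 5 4 / 2 1 5 4 3 / 5 4 1 3 2 / 3 5 4 2 1.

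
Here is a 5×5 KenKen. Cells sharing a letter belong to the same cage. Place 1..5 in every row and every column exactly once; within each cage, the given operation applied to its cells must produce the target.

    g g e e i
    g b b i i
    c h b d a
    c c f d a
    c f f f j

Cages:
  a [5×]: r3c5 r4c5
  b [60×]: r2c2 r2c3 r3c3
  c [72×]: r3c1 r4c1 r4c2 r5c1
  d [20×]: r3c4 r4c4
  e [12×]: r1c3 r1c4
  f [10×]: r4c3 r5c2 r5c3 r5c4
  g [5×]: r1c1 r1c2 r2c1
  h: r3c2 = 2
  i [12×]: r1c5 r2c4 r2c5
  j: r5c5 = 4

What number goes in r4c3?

1

Cage g needs product 5; hence r1c1 = 5.
Cage g has product 5; hence r1c2 = 1.
Cage g has product 5; hence r2c1 = 1.
Cage h is a single given cell, which forces r3c2 = 2.
Cage c needs product 72; hence r4c2 = 3.
Cage f has product 10, so r4c3 = 1.
Row 4 already has 1; hence r4c5 = 5.
2 is placed in column 2, so r5c2 = 5.
Row 5 already has 5, which forces r5c3 = 2.
Row 5 already has 2, which forces r5c4 = 1.
J is a freebie, so r5c5 = 4.
The 3 cells of cage i must have product 12, which forces r1c5 = 2.
Column 2 already has 5, leaving r2c2 = 4.
Cage i has product 12, which forces r2c4 = 2.
Column 5 now contains 4, so r2c5 = 3.
The 4 cells of cage c must have product 72; hence r3c1 = 4.
The two cells of cage d must have product 20, so r3c4 = 5.
Column 5 already has 5, which forces r3c5 = 1.
The 4 cells of cage c must have product 72, leaving r4c1 = 2.
5 is placed in row 4, which forces r4c4 = 4.
Row 5 already has 4, leaving r5c1 = 3.
The two cells of cage e must have product 12, which forces r1c3 = 4.
4 is placed in column 4, which forces r1c4 = 3.
Row 2 already has 3; hence r2c3 = 5.
Row 3 now contains 5; hence r3c3 = 3.
The full grid is 5 1 4 3 2 / 1 4 5 2 3 / 4 2 3 5 1 / 2 3 1 4 5 / 3 5 2 1 4.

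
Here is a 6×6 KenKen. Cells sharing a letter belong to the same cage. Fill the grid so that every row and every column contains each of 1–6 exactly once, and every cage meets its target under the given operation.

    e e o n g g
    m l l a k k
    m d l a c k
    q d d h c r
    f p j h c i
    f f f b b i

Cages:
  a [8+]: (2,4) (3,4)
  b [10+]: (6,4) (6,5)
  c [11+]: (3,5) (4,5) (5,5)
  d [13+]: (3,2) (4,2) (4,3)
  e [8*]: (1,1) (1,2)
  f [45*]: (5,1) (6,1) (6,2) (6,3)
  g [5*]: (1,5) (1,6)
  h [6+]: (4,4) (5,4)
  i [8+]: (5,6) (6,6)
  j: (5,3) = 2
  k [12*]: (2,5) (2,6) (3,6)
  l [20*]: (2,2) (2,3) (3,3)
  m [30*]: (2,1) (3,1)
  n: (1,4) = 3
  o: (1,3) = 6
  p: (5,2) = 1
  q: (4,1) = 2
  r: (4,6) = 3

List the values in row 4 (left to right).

2 6 4 1 5 3

O is a freebie, so (1,3) = 6.
N is a freebie, leaving (1,4) = 3.
Cage q is given, leaving (4,1) = 2.
Cage r is a single given cell; hence (4,6) = 3.
Cage f needs product 45; hence (5,1) = 3.
Cage p is given, leaving (5,2) = 1.
Cage j is given, so (5,3) = 2.
2 is placed in column 1; hence (1,1) = 4.
Cage e's pair has product 8, so (1,2) = 2.
Cage h's pair has sum 6, which forces (4,4) = 1.
The two cells of cage h must have sum 6; hence (5,4) = 5.
Cage i needs two cells with sum 8, leaving (5,6) = 6.
The two cells of cage i must have sum 8; hence (6,6) = 2.
The 3 cells of cage k must have product 12, which forces (2,5) = 3.
The 3 cells of cage d must have sum 13, leaving (4,3) = 4.
6 is placed in row 5, leaving (5,5) = 4.
Column 5 now contains 4, which forces (6,5) = 6.
The 3 cells of cage l must have product 20; hence (2,2) = 4.
Row 2 now contains 4, which forces (2,6) = 1.
Column 2 already has 4, so (3,2) = 3.
Cage c needs sum 11, so (3,5) = 2.
Column 6 now contains 1; hence (3,6) = 4.
Column 5 already has 6, which forces (4,5) = 5.
Column 2 now contains 3, so (6,2) = 5.
Row 6 now contains 6, which forces (6,4) = 4.
Column 5 now contains 5, which forces (1,5) = 1.
Column 6 now contains 1, which forces (1,6) = 5.
Row 2 already has 1, which forces (2,3) = 5.
The two cells of cage a must have sum 8, which forces (2,4) = 2.
Cage l needs product 20; hence (3,3) = 1.
Row 3 now contains 2, so (3,4) = 6.
5 is placed in row 4, so (4,2) = 6.
Row 6 already has 5, which forces (6,1) = 1.
Cage f has product 45, so (6,3) = 3.
5 is placed in row 2, so (2,1) = 6.
Row 3 now contains 6, leaving (3,1) = 5.
Filled in: 4 2 6 3 1 5 / 6 4 5 2 3 1 / 5 3 1 6 2 4 / 2 6 4 1 5 3 / 3 1 2 5 4 6 / 1 5 3 4 6 2.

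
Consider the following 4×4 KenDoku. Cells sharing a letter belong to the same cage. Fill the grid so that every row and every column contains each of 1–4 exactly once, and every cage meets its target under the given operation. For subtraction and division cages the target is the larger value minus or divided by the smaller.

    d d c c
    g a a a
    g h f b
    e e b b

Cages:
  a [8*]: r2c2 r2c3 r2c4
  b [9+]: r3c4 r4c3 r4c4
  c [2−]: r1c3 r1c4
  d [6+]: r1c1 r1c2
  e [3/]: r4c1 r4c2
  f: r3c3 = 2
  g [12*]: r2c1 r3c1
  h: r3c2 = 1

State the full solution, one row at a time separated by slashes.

2 4 3 1 / 3 2 1 4 / 4 1 2 3 / 1 3 4 2

H is a freebie, leaving r3c2 = 1.
Cage f is a single given cell, leaving r3c3 = 2.
Column 2 now contains 1, so r4c2 = 3.
Row 4 now contains 3, so r4c3 = 4.
4 is placed in column 3; hence r2c3 = 1.
Row 4 now contains 3, leaving r4c1 = 1.
1 is placed in row 4, which forces r4c4 = 2.
Column 3 now contains 1, so r1c3 = 3.
The two cells of cage c must have difference 2; hence r1c4 = 1.
The 3 cells of cage a must have product 8, which forces r2c2 = 2.
2 is placed in column 4, so r2c4 = 4.
The 3 cells of cage b must have sum 9, which forces r3c4 = 3.
The two cells of cage d must have sum 6, leaving r1c1 = 2.
Column 2 already has 2, so r1c2 = 4.
Row 2 now contains 4; hence r2c1 = 3.
3 is placed in row 3, which forces r3c1 = 4.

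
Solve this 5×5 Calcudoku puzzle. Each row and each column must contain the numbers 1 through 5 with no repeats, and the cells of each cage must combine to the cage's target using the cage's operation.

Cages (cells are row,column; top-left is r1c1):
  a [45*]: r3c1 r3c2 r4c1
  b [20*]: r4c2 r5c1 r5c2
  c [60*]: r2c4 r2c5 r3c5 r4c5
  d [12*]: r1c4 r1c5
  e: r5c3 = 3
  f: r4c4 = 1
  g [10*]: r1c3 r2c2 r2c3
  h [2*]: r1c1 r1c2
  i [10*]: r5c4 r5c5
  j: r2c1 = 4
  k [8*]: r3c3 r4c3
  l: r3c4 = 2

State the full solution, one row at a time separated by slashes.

2 1 5 4 3 / 4 2 1 3 5 / 5 3 4 2 1 / 3 5 2 1 4 / 1 4 3 5 2

J is a freebie, leaving r2c1 = 4.
Cage a has product 45, so r3c1 = 5.
The 3 cells of cage a must have product 45, so r3c2 = 3.
L is a freebie; hence r3c4 = 2.
Cage a has product 45, which forces r4c1 = 3.
F is a freebie, so r4c4 = 1.
Cage e is given, leaving r5c3 = 3.
Column 4 now contains 2; hence r5c4 = 5.
Row 5 now contains 5, leaving r5c5 = 2.
Column 4 now contains 5, which forces r2c4 = 3.
Row 3 now contains 2, leaving r3c3 = 4.
Row 3 already has 4, leaving r3c5 = 1.
Cage b has product 20, which forces r4c2 = 5.
The two cells of cage k must have product 8; hence r4c3 = 2.
Row 4 now contains 5, so r4c5 = 4.
Row 5 now contains 2, leaving r5c1 = 1.
Cage b needs product 20, leaving r5c2 = 4.
Column 1 now contains 1; hence r1c1 = 2.
The two cells of cage h must have product 2; hence r1c2 = 1.
Row 1 now contains 1, so r1c3 = 5.
3 is placed in column 4, which forces r1c4 = 4.
Column 5 now contains 4, so r1c5 = 3.
Cage g needs product 10, which forces r2c2 = 2.
Column 3 already has 5, which forces r2c3 = 1.
1 is placed in column 5, so r2c5 = 5.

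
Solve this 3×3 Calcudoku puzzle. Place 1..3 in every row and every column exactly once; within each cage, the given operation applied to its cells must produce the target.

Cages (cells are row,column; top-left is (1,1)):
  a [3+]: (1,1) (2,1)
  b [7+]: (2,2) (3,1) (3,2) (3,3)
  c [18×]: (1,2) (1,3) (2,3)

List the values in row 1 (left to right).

Cage c has product 18, leaving (1,2) = 3.
Cage c needs product 18, so (1,3) = 2.
Cage b has sum 7, leaving (2,2) = 1.
Cage c has product 18; hence (2,3) = 3.
Column 2 already has 3; hence (3,2) = 2.
Column 3 now contains 3, leaving (3,3) = 1.
2 is placed in row 1, leaving (1,1) = 1.
Row 2 already has 1, which forces (2,1) = 2.
1 is placed in row 3, leaving (3,1) = 3.
Completed grid: 1 3 2 / 2 1 3 / 3 2 1.

1 3 2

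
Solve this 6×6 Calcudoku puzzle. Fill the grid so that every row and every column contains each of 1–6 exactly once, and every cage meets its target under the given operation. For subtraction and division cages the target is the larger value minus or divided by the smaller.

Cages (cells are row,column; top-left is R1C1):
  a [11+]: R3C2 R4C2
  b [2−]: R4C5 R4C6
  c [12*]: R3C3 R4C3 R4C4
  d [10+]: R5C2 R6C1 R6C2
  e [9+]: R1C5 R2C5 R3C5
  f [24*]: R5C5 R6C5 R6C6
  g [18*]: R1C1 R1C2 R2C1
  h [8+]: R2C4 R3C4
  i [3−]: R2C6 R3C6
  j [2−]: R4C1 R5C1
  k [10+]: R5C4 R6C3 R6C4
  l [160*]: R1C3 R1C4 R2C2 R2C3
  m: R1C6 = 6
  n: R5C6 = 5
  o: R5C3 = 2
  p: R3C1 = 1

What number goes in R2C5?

Cage m is given; hence R1C6 = 6.
Cage p is a single given cell, which forces R3C1 = 1.
Cage o is given, leaving R5C3 = 2.
Cage n is given; hence R5C6 = 5.
The two cells of cage i must have difference 3, so R2C6 = 1.
The two cells of cage i must have difference 3, leaving R3C6 = 4.
Row 1 needs a 5, and only R1C3 is open for it.
Cage l needs product 160; hence R1C4 = 4.
Cage l has product 160, leaving R2C2 = 2.
Column 3 already has 5, so R2C3 = 4.
Column 3 already has 4, so R4C3 = 1.
1 is placed in row 4, which forces R4C4 = 2.
Row 4 already has 2, which forces R4C6 = 3.
3 is placed in column 6, so R6C6 = 2.
Cage e has sum 9; hence R1C5 = 1.
Cage c needs product 12, which forces R3C3 = 6.
Cage b's pair has difference 2, which forces R4C5 = 5.
Column 3 now contains 6, leaving R6C3 = 3.
Row 6 already has 3, which forces R6C5 = 4.
Cage g needs product 18; hence R1C1 = 2.
1 is placed in row 1, leaving R1C2 = 3.
The 3 cells of cage g must have product 18, leaving R2C1 = 3.
Row 2 already has 3; hence R2C4 = 5.
The 3 cells of cage e must have sum 9, so R2C5 = 6.
Row 3 now contains 6; hence R3C2 = 5.
Column 4 already has 5, leaving R3C4 = 3.
Cage e has sum 9; hence R3C5 = 2.
5 is placed in row 4, so R4C2 = 6.
Column 2 now contains 3, leaving R5C2 = 4.
Column 5 already has 4, so R5C5 = 3.
Cage d needs sum 10, so R6C2 = 1.
Row 6 now contains 1, leaving R6C4 = 6.
6 is placed in row 4, so R4C1 = 4.
Row 5 now contains 4; hence R5C1 = 6.
Column 4 already has 6, which forces R5C4 = 1.
Row 6 already has 6; hence R6C1 = 5.
The full grid is 2 3 5 4 1 6 / 3 2 4 5 6 1 / 1 5 6 3 2 4 / 4 6 1 2 5 3 / 6 4 2 1 3 5 / 5 1 3 6 4 2.

6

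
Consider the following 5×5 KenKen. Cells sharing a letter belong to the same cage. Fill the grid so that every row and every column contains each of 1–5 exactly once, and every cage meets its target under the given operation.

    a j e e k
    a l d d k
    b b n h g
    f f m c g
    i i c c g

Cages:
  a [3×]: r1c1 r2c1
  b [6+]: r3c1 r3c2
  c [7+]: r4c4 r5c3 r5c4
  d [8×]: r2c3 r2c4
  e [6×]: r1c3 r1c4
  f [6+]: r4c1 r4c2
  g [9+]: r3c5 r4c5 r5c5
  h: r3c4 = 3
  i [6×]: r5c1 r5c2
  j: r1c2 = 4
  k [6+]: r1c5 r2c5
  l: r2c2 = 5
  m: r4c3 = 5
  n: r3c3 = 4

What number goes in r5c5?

Cage j is given, which forces r1c2 = 4.
Cage l is a single given cell; hence r2c2 = 5.
Cage n is given, which forces r3c3 = 4.
Cage h is a single given cell, which forces r3c4 = 3.
M is a freebie, so r4c3 = 5.
Cage e needs two cells with product 6, so r1c3 = 3.
Column 4 already has 3, leaving r1c4 = 2.
Row 1 now contains 2, so r1c5 = 5.
Column 3 now contains 4, leaving r2c3 = 2.
The two cells of cage d must have product 8, which forces r2c4 = 4.
Row 2 now contains 4, so r2c5 = 1.
Cage b's pair has sum 6, leaving r3c1 = 5.
Cage b's pair has sum 6, so r3c2 = 1.
1 is placed in column 5, so r3c5 = 2.
Cage f's pair has sum 6; hence r4c1 = 4.
Cage f's pair has sum 6, which forces r4c2 = 2.
Column 4 already has 4, so r4c4 = 1.
Row 4 already has 4, leaving r4c5 = 3.
Column 2 now contains 2, which forces r5c2 = 3.
Column 3 already has 2, which forces r5c3 = 1.
Column 4 now contains 1, leaving r5c4 = 5.
3 is placed in column 5, leaving r5c5 = 4.
Row 1 now contains 3, so r1c1 = 1.
Row 2 already has 1, which forces r2c1 = 3.
Row 5 now contains 3, so r5c1 = 2.
Filled in: 1 4 3 2 5 / 3 5 2 4 1 / 5 1 4 3 2 / 4 2 5 1 3 / 2 3 1 5 4.

4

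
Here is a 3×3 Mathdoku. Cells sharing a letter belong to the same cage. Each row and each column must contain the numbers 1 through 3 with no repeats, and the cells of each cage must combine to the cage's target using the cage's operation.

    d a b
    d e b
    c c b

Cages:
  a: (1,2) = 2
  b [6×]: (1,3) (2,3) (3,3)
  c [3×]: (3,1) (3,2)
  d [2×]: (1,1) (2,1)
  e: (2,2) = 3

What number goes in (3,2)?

A is a freebie, so (1,2) = 2.
Cage e is a single given cell, so (2,2) = 3.
Column 2 already has 3, so (3,2) = 1.
2 is placed in row 1, which forces (1,1) = 1.
Row 1 already has 1; hence (1,3) = 3.
Cage d's pair has product 2, which forces (2,1) = 2.
2 is placed in row 2, which forces (2,3) = 1.
Row 3 now contains 1, so (3,1) = 3.
Column 3 now contains 3; hence (3,3) = 2.
The full grid is 1 2 3 / 2 3 1 / 3 1 2.

1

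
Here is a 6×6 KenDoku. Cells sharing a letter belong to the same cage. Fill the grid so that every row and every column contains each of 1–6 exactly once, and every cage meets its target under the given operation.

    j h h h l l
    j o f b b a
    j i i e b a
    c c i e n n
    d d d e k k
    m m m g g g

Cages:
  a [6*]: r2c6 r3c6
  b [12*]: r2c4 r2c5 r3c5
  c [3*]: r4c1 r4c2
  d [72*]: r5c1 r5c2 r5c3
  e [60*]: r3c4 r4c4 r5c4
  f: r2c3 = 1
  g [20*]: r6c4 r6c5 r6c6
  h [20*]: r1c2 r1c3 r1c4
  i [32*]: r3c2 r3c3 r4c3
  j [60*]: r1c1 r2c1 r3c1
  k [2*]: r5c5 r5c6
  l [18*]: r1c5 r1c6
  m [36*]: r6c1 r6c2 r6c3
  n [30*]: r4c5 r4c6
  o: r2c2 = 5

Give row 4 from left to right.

1 3 4 2 6 5

O is a freebie; hence r2c2 = 5.
F is a freebie, leaving r2c3 = 1.
The 3 cells of cage i must have product 32; hence r3c2 = 4.
Cage i has product 32, so r3c3 = 2.
The 3 cells of cage i must have product 32, so r4c3 = 4.
Column 2 already has 4, leaving r1c2 = 1.
Column 3 already has 4, which forces r1c3 = 5.
The 3 cells of cage h must have product 20, so r1c4 = 4.
Cage b needs product 12, which forces r3c5 = 1.
Row 3 already has 1, so r3c6 = 3.
1 is placed in column 2, so r4c2 = 3.
The 3 cells of cage d must have product 72, so r5c1 = 4.
Column 2 already has 3; hence r5c2 = 6.
Row 5 now contains 6; hence r5c3 = 3.
1 is placed in column 5, leaving r5c5 = 2.
Row 5 now contains 2, so r5c6 = 1.
Column 2 already has 6; hence r6c2 = 2.
3 is placed in column 3; hence r6c3 = 6.
The two cells of cage l must have product 18, so r1c5 = 3.
Column 6 already has 3, so r1c6 = 6.
Cage a's pair has product 6; hence r2c6 = 2.
Cage j has product 60, which forces r3c1 = 5.
Cage e has product 60, so r3c4 = 6.
Row 4 now contains 3, which forces r4c1 = 1.
Cage e has product 60; hence r4c4 = 2.
Column 6 now contains 6, leaving r4c6 = 5.
Row 5 now contains 2, leaving r5c4 = 5.
Row 6 now contains 6, leaving r6c1 = 3.
The 3 cells of cage g must have product 20, leaving r6c4 = 1.
5 is placed in column 6, leaving r6c6 = 4.
Row 1 now contains 6; hence r1c1 = 2.
Row 2 now contains 2; hence r2c1 = 6.
Row 2 now contains 2, which forces r2c4 = 3.
The 3 cells of cage b must have product 12, leaving r2c5 = 4.
5 is placed in row 4; hence r4c5 = 6.
Row 6 already has 4, so r6c5 = 5.
The full grid is 2 1 5 4 3 6 / 6 5 1 3 4 2 / 5 4 2 6 1 3 / 1 3 4 2 6 5 / 4 6 3 5 2 1 / 3 2 6 1 5 4.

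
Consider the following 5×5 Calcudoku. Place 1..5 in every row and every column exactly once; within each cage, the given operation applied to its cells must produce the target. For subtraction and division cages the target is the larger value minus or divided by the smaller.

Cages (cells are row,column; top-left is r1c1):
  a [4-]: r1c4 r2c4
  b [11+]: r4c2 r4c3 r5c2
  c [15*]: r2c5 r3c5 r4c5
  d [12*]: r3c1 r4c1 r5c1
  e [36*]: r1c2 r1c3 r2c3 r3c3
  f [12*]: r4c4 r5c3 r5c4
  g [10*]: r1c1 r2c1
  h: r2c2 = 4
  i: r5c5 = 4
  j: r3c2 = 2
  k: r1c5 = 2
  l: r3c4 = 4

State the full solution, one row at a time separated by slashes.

5 3 4 1 2 / 2 4 3 5 1 / 3 2 1 4 5 / 4 1 5 2 3 / 1 5 2 3 4

Cage e needs product 36, so r1c2 = 3.
Cage k is a single given cell; hence r1c5 = 2.
H is a freebie, which forces r2c2 = 4.
J is a freebie, which forces r3c2 = 2.
L is a freebie; hence r3c4 = 4.
Column 2 now contains 2, so r5c2 = 5.
Cage i is a single given cell, which forces r5c5 = 4.
Row 1 already has 2, so r1c1 = 5.
The 4 cells of cage e must have product 36, so r1c3 = 4.
5 is placed in row 1, leaving r1c4 = 1.
The two cells of cage g must have product 10, which forces r2c1 = 2.
1 is placed in column 4; hence r2c4 = 5.
Cage d needs product 12, so r4c1 = 4.
5 is placed in column 2, which forces r4c2 = 1.
Cage b needs sum 11; hence r4c3 = 5.
Cage f has product 12; hence r4c4 = 2.
5 is placed in row 4, so r4c5 = 3.
The 3 cells of cage f must have product 12, which forces r5c3 = 2.
The 3 cells of cage f must have product 12, which forces r5c4 = 3.
Column 5 now contains 3, which forces r2c5 = 1.
Cage d needs product 12, leaving r3c1 = 3.
3 is placed in row 3; hence r3c3 = 1.
Cage c has product 15; hence r3c5 = 5.
Row 5 now contains 3, so r5c1 = 1.
1 is placed in row 2, leaving r2c3 = 3.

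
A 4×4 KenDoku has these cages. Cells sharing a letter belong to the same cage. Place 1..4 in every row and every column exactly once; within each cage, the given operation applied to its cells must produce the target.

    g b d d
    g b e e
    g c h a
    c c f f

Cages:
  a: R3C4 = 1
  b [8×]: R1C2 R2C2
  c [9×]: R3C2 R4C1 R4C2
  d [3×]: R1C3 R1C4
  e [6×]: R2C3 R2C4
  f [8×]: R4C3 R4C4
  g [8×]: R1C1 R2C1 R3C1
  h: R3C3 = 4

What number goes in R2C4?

Cage c needs product 9; hence R3C2 = 3.
Cage h is a single given cell, leaving R3C3 = 4.
Cage a is given, leaving R3C4 = 1.
Cage c needs product 9; hence R4C1 = 3.
Cage c needs product 9, leaving R4C2 = 1.
Column 3 already has 4, so R4C3 = 2.
Row 4 already has 2, so R4C4 = 4.
The two cells of cage d must have product 3, so R1C3 = 1.
Column 4 now contains 1, which forces R1C4 = 3.
2 is placed in column 3, which forces R2C3 = 3.
Cage e's pair has product 6, which forces R2C4 = 2.
Row 3 already has 1, leaving R3C1 = 2.
Row 1 now contains 1, which forces R1C1 = 4.
Cage b needs two cells with product 8; hence R1C2 = 2.
Cage g needs product 8, so R2C1 = 1.
Row 2 now contains 2, so R2C2 = 4.
Filled in: 4 2 1 3 / 1 4 3 2 / 2 3 4 1 / 3 1 2 4.

2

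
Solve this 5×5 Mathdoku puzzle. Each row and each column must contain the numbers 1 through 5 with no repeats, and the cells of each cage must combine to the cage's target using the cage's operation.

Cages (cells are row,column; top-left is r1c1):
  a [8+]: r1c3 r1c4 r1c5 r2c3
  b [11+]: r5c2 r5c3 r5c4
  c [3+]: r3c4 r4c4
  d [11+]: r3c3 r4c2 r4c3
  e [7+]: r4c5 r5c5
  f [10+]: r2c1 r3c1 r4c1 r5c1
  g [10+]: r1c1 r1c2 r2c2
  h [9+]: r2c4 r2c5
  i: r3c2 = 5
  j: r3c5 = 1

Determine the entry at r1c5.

2

I is a freebie, so r3c2 = 5.
Cage j is a single given cell, leaving r3c5 = 1.
Row 3 now contains 1, so r3c4 = 2.
Cage c needs two cells with sum 3; hence r4c4 = 1.
The 4 cells of cage a must have sum 8, leaving r1c3 = 1.
Column 4 already has 1; hence r1c4 = 3.
Cage a has sum 8; hence r1c5 = 2.
The 4 cells of cage a must have sum 8, which forces r2c3 = 2.
Cage g has sum 10; hence r1c1 = 5.
2 is placed in row 1, leaving r1c2 = 4.
Cage g has sum 10, so r2c2 = 1.
Cage b has sum 11, leaving r5c2 = 2.
The 3 cells of cage d must have sum 11, so r3c3 = 3.
The 4 cells of cage f must have sum 10, leaving r4c1 = 2.
Column 2 now contains 2, leaving r4c2 = 3.
The 3 cells of cage d must have sum 11; hence r4c3 = 5.
3 is placed in row 4, so r4c5 = 4.
Cage f has sum 10, so r5c1 = 1.
Column 3 now contains 5, leaving r5c3 = 4.
Row 5 already has 4, which forces r5c4 = 5.
Column 5 now contains 4, which forces r5c5 = 3.
The 4 cells of cage f must have sum 10, which forces r2c1 = 3.
Column 4 already has 5, which forces r2c4 = 4.
Column 5 now contains 4, which forces r2c5 = 5.
Row 3 now contains 3, which forces r3c1 = 4.
Completed grid: 5 4 1 3 2 / 3 1 2 4 5 / 4 5 3 2 1 / 2 3 5 1 4 / 1 2 4 5 3.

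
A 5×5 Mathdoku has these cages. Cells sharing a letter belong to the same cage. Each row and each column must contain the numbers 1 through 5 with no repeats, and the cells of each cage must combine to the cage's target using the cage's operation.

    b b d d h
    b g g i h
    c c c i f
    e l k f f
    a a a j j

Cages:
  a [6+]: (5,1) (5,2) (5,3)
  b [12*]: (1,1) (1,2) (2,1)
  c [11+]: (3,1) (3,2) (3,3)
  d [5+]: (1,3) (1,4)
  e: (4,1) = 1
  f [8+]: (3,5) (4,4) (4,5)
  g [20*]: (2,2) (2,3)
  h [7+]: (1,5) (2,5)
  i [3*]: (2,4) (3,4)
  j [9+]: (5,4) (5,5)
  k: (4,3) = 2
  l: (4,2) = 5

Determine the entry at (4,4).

4

Cage e is given, leaving (4,1) = 1.
Cage l is a single given cell, which forces (4,2) = 5.
K is a freebie, which forces (4,3) = 2.
Column 2 now contains 5; hence (2,2) = 4.
Cage g needs two cells with product 20, which forces (2,3) = 5.
Column 2 now contains 4, so (3,2) = 2.
Column 3 already has 5, so (3,3) = 4.
Cage f has sum 8, so (3,5) = 1.
Cage b has product 12; hence (1,1) = 4.
Column 2 already has 2, leaving (1,2) = 1.
Row 1 already has 1, which forces (1,3) = 3.
4 is placed in row 1, leaving (1,4) = 2.
4 is placed in row 1; hence (1,5) = 5.
Cage b needs product 12; hence (2,1) = 3.
The two cells of cage i must have product 3, which forces (2,4) = 1.
Row 2 already has 3, leaving (2,5) = 2.
Row 3 now contains 4, so (3,1) = 5.
1 is placed in row 3, leaving (3,4) = 3.
Column 4 now contains 3, so (4,4) = 4.
Row 4 already has 4, leaving (4,5) = 3.
The 3 cells of cage a must have sum 6, so (5,1) = 2.
Column 2 now contains 1; hence (5,2) = 3.
Column 3 now contains 3, which forces (5,3) = 1.
Column 4 already has 4, leaving (5,4) = 5.
Column 5 already has 5, so (5,5) = 4.
The full grid is 4 1 3 2 5 / 3 4 5 1 2 / 5 2 4 3 1 / 1 5 2 4 3 / 2 3 1 5 4.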